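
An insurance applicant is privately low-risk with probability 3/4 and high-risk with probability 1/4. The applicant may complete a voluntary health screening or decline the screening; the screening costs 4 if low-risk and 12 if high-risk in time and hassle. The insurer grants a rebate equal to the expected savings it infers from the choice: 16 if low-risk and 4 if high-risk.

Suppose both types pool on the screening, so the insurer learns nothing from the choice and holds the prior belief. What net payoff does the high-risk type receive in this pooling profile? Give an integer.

1

Pooled rebate = 3/4·16 + 1/4·4 = 13.
high-risk pays cost 12 for the screening, so net payoff = 13 − 12 = 1.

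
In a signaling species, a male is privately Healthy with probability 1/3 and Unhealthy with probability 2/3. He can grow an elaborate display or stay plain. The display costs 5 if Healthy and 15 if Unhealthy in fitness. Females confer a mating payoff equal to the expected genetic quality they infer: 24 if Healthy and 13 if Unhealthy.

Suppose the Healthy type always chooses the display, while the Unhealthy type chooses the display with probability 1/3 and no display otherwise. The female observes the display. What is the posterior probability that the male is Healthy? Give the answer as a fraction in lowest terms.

3/5

P(the display) = (1/3)·1 + (2/3)·(1/3) = 5/9.
By Bayes' rule, P(Healthy | the display) = (1/3) / (5/9) = 3/5.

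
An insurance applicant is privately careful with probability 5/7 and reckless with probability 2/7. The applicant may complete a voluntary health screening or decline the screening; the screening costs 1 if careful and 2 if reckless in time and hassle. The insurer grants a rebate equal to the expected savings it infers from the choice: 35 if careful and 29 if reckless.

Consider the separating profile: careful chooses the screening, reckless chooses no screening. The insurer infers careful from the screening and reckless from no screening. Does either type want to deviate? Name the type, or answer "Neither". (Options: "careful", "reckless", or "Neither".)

The screening pays 35; no screening pays 29.
careful: assigned the screening, nets 35 − 1 = 34; deviating to no screening nets 29.
reckless: assigned no screening, nets 29; deviating to the screening nets 35 − 2 = 33.
The reckless type gains 4 by deviating.

reckless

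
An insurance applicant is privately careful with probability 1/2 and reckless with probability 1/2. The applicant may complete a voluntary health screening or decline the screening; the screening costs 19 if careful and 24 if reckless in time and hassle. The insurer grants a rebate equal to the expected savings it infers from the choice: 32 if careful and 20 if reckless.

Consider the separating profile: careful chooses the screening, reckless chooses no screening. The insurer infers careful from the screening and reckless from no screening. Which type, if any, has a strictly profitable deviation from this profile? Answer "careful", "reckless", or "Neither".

careful

The screening pays 32; no screening pays 20.
careful: assigned the screening, nets 32 − 19 = 13; deviating to no screening nets 20.
reckless: assigned no screening, nets 20; deviating to the screening nets 32 − 24 = 8.
The careful type gains 7 by deviating.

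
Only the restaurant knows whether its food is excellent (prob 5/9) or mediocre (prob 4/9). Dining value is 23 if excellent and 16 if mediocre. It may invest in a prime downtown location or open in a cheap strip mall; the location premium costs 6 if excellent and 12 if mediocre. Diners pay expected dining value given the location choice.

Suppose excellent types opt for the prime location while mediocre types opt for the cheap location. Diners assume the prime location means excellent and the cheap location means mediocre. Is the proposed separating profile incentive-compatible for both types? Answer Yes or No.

Yes

Under these beliefs, the prime location earns price premium 23 and the cheap location earns price premium 16.
excellent: the prime location nets 23 − 6 = 17; the cheap location nets 16. excellent prefers the prime location.
mediocre: the prime location nets 23 − 12 = 11; the cheap location nets 16. mediocre prefers the cheap location.
Neither type deviates, so the separating profile is an equilibrium.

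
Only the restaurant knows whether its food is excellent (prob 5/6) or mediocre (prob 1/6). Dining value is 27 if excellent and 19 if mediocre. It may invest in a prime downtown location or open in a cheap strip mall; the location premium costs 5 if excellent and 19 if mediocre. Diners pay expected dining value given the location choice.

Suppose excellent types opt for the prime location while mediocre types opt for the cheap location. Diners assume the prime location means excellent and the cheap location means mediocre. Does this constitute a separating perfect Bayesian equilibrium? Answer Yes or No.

Yes

Under these beliefs, the prime location earns price premium 27 and the cheap location earns price premium 19.
excellent: the prime location nets 27 − 5 = 22; the cheap location nets 19. excellent prefers the prime location.
mediocre: the prime location nets 27 − 19 = 8; the cheap location nets 19. mediocre prefers the cheap location.
Neither type deviates, so the separating profile is an equilibrium.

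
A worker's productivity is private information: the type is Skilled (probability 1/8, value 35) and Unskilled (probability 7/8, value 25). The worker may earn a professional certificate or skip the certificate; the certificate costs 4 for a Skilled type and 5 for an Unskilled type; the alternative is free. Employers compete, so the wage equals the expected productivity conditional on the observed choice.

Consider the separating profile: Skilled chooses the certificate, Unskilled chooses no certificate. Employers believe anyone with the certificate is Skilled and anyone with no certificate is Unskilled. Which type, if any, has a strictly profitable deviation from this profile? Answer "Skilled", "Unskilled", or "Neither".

Unskilled

The certificate pays 35; no certificate pays 25.
Skilled: assigned the certificate, nets 35 − 4 = 31; deviating to no certificate nets 25.
Unskilled: assigned no certificate, nets 25; deviating to the certificate nets 35 − 5 = 30.
The Unskilled type gains 5 by deviating.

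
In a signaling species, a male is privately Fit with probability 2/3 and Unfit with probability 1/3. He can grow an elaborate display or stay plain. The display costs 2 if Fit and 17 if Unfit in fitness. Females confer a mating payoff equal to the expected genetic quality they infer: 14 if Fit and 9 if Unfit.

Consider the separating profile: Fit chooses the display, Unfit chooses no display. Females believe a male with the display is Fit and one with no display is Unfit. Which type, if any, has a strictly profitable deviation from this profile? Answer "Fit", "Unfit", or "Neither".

The display pays 14; no display pays 9.
Fit: assigned the display, nets 14 − 2 = 12; deviating to no display nets 9.
Unfit: assigned no display, nets 9; deviating to the display nets 14 − 17 = -3.
Both types strictly prefer their assigned action; no profitable deviation.

Neither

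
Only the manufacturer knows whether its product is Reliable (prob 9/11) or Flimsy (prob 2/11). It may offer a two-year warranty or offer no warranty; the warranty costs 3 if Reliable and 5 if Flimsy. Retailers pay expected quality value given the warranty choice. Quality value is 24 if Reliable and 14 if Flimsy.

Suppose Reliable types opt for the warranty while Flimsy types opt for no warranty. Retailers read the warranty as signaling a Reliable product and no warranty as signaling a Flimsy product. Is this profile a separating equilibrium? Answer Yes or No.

Under these beliefs, the warranty earns price 24 and no warranty earns price 14.
Reliable: the warranty nets 24 − 3 = 21; no warranty nets 14. Reliable prefers the warranty.
Flimsy: the warranty nets 24 − 5 = 19; no warranty nets 14. Flimsy would deviate to the warranty.
Flimsy has a profitable deviation, so the profile is not an equilibrium.

No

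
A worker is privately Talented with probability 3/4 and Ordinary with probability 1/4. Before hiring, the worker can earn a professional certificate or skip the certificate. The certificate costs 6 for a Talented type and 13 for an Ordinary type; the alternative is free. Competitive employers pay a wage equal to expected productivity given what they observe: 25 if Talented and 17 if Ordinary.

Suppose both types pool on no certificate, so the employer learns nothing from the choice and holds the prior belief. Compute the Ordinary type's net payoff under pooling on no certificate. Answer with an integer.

23

Pooled wage = 3/4·25 + 1/4·17 = 23.
Ordinary pays no cost for no certificate, so net payoff = 23.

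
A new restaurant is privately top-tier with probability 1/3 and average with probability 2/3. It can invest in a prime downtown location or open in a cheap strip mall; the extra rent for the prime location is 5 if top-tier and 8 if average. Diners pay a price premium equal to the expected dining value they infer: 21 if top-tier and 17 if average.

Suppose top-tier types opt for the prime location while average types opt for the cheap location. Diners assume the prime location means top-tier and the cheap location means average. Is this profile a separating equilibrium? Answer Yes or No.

No

Under these beliefs, the prime location earns price premium 21 and the cheap location earns price premium 17.
top-tier: the prime location nets 21 − 5 = 16; the cheap location nets 17. top-tier would deviate to the cheap location.
average: the prime location nets 21 − 8 = 13; the cheap location nets 17. average prefers the cheap location.
top-tier has a profitable deviation, so the profile is not an equilibrium.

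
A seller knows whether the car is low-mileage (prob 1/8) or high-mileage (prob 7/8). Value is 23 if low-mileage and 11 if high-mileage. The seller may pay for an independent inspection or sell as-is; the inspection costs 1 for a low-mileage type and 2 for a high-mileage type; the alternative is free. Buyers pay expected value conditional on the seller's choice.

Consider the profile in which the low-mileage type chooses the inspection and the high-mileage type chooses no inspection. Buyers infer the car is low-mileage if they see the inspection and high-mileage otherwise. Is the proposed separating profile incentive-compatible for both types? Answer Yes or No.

No

Under these beliefs, the inspection earns price 23 and no inspection earns price 11.
low-mileage: the inspection nets 23 − 1 = 22; no inspection nets 11. low-mileage prefers the inspection.
high-mileage: the inspection nets 23 − 2 = 21; no inspection nets 11. high-mileage would deviate to the inspection.
high-mileage has a profitable deviation, so the profile is not an equilibrium.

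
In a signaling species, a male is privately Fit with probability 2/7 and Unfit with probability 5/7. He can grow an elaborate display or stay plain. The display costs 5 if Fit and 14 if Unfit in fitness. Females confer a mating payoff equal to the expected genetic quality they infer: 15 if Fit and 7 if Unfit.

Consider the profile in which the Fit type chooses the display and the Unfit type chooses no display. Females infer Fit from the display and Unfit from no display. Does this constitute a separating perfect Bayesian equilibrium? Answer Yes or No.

Under these beliefs, the display earns mating payoff 15 and no display earns mating payoff 7.
Fit: the display nets 15 − 5 = 10; no display nets 7. Fit prefers the display.
Unfit: the display nets 15 − 14 = 1; no display nets 7. Unfit prefers no display.
Neither type deviates, so the separating profile is an equilibrium.

Yes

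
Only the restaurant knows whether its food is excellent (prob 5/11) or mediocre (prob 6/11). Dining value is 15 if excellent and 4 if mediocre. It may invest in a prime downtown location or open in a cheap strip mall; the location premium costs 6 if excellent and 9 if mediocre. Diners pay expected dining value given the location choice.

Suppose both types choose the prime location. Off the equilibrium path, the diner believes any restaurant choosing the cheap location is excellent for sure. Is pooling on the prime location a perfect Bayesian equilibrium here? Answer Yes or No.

On path, the diner holds the prior and pays 5/11·15 + 6/11·4 = 9. Off path (the cheap location), believing excellent, it pays 15.
excellent: the prime location nets 9 − 6 = 3; the cheap location nets 15. excellent would deviate.
mediocre: the prime location nets 9 − 9 = 0; the cheap location nets 15. mediocre would deviate.
A type deviates, so pooling fails.

No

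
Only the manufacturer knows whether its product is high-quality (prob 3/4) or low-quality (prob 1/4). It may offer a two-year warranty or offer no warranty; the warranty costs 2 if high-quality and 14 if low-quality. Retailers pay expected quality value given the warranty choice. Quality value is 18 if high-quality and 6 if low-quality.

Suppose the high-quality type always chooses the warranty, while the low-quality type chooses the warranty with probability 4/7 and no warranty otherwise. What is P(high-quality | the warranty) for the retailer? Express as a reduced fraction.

21/25

P(the warranty) = (3/4)·1 + (1/4)·(4/7) = 25/28.
By Bayes' rule, P(high-quality | the warranty) = (3/4) / (25/28) = 21/25.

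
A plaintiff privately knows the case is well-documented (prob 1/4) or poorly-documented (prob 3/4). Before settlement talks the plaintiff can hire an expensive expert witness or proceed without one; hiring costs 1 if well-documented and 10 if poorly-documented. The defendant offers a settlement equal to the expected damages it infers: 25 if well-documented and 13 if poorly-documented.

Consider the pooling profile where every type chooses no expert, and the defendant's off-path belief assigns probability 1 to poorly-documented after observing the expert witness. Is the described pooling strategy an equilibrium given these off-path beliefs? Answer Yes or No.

On path, the defendant holds the prior and pays 1/4·25 + 3/4·13 = 16. Off path (the expert witness), believing poorly-documented, it pays 13.
well-documented: no expert nets 16; the expert witness nets 13 − 1 = 12. well-documented stays.
poorly-documented: no expert nets 16; the expert witness nets 13 − 10 = 3. poorly-documented stays.
No type deviates, so pooling is sustained.

Yes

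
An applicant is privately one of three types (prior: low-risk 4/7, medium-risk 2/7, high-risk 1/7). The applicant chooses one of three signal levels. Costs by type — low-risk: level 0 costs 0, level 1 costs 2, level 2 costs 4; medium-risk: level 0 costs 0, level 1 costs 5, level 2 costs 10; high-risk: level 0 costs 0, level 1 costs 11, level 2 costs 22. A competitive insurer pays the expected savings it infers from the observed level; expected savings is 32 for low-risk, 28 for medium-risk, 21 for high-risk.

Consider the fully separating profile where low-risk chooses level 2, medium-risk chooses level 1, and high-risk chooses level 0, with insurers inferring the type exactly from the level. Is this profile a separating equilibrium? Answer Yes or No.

Separating rebates: level 2 → 32, level 1 → 28, level 0 → 21.
low-risk (assigned level 2): level 0: 21 − 0 = 21; level 1: 28 − 2 = 26; level 2: 32 − 4 = 28. low-risk stays.
medium-risk (assigned level 1): level 0: 21 − 0 = 21; level 1: 28 − 5 = 23; level 2: 32 − 10 = 22. medium-risk stays.
high-risk (assigned level 0): level 0: 21 − 0 = 21; level 1: 28 − 11 = 17; level 2: 32 − 22 = 10. high-risk stays.
Every type prefers its assigned level; separation holds.

Yes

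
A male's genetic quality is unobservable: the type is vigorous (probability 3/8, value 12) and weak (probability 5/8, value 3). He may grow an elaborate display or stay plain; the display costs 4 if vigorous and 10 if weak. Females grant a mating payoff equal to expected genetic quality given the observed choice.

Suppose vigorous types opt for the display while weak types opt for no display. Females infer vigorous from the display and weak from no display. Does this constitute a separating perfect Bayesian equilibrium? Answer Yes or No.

Under these beliefs, the display earns mating payoff 12 and no display earns mating payoff 3.
vigorous: the display nets 12 − 4 = 8; no display nets 3. vigorous prefers the display.
weak: the display nets 12 − 10 = 2; no display nets 3. weak prefers no display.
Neither type deviates, so the separating profile is an equilibrium.

Yes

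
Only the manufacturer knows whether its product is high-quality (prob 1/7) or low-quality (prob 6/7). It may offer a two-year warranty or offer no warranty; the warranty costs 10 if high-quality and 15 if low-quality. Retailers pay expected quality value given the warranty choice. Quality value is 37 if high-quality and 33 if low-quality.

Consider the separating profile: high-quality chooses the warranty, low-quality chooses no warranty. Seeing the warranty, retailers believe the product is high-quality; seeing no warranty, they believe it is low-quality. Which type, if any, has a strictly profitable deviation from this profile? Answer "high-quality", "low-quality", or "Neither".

The warranty pays 37; no warranty pays 33.
high-quality: assigned the warranty, nets 37 − 10 = 27; deviating to no warranty nets 33.
low-quality: assigned no warranty, nets 33; deviating to the warranty nets 37 − 15 = 22.
The high-quality type gains 6 by deviating.

high-quality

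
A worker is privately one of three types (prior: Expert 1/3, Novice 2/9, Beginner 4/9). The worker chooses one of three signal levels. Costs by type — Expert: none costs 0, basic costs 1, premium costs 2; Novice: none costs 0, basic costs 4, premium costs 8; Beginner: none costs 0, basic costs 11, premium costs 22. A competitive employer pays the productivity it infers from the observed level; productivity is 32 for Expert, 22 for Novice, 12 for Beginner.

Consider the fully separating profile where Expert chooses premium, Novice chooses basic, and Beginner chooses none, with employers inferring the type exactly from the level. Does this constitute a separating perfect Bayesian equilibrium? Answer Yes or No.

Separating wages: premium → 32, basic → 22, none → 12.
Expert (assigned premium): none: 12 − 0 = 12; basic: 22 − 1 = 21; premium: 32 − 2 = 30. Expert stays.
Novice (assigned basic): none: 12 − 0 = 12; basic: 22 − 4 = 18; premium: 32 − 8 = 24. Novice prefers premium.
Beginner (assigned none): none: 12 − 0 = 12; basic: 22 − 11 = 11; premium: 32 − 22 = 10. Beginner stays.
At least one type deviates; the separating profile fails.

No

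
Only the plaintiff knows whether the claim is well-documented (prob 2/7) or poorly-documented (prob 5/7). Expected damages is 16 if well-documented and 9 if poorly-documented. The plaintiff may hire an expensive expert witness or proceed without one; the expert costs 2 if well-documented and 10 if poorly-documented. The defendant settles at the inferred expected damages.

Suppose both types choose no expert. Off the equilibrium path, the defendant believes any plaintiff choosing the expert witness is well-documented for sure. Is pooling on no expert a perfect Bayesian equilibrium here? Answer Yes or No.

On path, the defendant holds the prior and pays 2/7·16 + 5/7·9 = 11. Off path (the expert witness), believing well-documented, it pays 16.
well-documented: no expert nets 11; the expert witness nets 16 − 2 = 14. well-documented would deviate.
poorly-documented: no expert nets 11; the expert witness nets 16 − 10 = 6. poorly-documented stays.
A type deviates, so pooling fails.

No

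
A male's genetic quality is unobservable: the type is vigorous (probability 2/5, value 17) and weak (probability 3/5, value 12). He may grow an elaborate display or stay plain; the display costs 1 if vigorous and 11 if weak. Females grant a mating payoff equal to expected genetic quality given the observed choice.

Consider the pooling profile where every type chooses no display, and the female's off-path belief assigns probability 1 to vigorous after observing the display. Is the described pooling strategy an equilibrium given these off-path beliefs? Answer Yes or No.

No

On path, the female holds the prior and pays 2/5·17 + 3/5·12 = 14. Off path (the display), believing vigorous, it pays 17.
vigorous: no display nets 14; the display nets 17 − 1 = 16. vigorous would deviate.
weak: no display nets 14; the display nets 17 − 11 = 6. weak stays.
A type deviates, so pooling fails.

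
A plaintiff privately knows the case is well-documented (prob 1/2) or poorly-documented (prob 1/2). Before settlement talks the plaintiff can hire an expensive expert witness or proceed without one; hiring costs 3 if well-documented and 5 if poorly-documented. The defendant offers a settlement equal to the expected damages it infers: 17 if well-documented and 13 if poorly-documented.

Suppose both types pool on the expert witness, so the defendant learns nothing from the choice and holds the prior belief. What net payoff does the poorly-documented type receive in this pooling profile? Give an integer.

Pooled settlement = 1/2·17 + 1/2·13 = 15.
poorly-documented pays cost 5 for the expert witness, so net payoff = 15 − 5 = 10.

10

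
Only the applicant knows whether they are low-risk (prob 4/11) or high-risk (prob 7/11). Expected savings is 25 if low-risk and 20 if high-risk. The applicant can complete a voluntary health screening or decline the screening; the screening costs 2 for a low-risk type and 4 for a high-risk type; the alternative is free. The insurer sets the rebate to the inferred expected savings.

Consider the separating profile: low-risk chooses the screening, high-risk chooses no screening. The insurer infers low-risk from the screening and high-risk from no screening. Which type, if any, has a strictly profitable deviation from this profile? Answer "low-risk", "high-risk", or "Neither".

high-risk

The screening pays 25; no screening pays 20.
low-risk: assigned the screening, nets 25 − 2 = 23; deviating to no screening nets 20.
high-risk: assigned no screening, nets 20; deviating to the screening nets 25 − 4 = 21.
The high-risk type gains 1 by deviating.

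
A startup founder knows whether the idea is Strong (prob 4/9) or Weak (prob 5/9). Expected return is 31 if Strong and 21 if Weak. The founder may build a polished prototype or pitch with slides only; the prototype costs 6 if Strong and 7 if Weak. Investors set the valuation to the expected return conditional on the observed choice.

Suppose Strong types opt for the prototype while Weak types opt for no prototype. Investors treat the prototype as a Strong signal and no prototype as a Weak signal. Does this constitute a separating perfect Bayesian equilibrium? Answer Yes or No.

Under these beliefs, the prototype earns valuation 31 and no prototype earns valuation 21.
Strong: the prototype nets 31 − 6 = 25; no prototype nets 21. Strong prefers the prototype.
Weak: the prototype nets 31 − 7 = 24; no prototype nets 21. Weak would deviate to the prototype.
Weak has a profitable deviation, so the profile is not an equilibrium.

No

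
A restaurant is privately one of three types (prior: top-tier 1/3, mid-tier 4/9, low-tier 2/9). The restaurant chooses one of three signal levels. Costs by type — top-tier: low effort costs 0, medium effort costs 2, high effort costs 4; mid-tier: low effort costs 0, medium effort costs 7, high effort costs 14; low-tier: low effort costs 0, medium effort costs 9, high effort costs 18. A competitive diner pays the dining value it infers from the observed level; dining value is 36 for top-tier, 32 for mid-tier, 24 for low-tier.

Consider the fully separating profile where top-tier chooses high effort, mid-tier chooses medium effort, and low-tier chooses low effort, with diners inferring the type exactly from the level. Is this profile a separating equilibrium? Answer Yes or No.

Yes

Separating price premiums: high effort → 36, medium effort → 32, low effort → 24.
top-tier (assigned high effort): low effort: 24 − 0 = 24; medium effort: 32 − 2 = 30; high effort: 36 − 4 = 32. top-tier stays.
mid-tier (assigned medium effort): low effort: 24 − 0 = 24; medium effort: 32 − 7 = 25; high effort: 36 − 14 = 22. mid-tier stays.
low-tier (assigned low effort): low effort: 24 − 0 = 24; medium effort: 32 − 9 = 23; high effort: 36 − 18 = 18. low-tier stays.
Every type prefers its assigned level; separation holds.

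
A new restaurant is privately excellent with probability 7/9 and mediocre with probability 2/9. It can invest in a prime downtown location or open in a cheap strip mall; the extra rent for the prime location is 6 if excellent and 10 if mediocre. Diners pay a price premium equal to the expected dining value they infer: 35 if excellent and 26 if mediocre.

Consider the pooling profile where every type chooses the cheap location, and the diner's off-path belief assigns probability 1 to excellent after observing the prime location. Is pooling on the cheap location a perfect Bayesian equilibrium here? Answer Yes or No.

On path, the diner holds the prior and pays 7/9·35 + 2/9·26 = 33. Off path (the prime location), believing excellent, it pays 35.
excellent: the cheap location nets 33; the prime location nets 35 − 6 = 29. excellent stays.
mediocre: the cheap location nets 33; the prime location nets 35 − 10 = 25. mediocre stays.
No type deviates, so pooling is sustained.

Yes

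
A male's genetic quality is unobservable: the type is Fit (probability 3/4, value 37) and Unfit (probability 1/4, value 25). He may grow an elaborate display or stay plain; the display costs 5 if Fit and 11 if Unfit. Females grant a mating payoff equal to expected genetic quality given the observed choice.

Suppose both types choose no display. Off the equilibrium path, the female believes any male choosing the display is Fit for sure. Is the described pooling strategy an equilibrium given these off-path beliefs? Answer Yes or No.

Yes

On path, the female holds the prior and pays 3/4·37 + 1/4·25 = 34. Off path (the display), believing Fit, it pays 37.
Fit: no display nets 34; the display nets 37 − 5 = 32. Fit stays.
Unfit: no display nets 34; the display nets 37 − 11 = 26. Unfit stays.
No type deviates, so pooling is sustained.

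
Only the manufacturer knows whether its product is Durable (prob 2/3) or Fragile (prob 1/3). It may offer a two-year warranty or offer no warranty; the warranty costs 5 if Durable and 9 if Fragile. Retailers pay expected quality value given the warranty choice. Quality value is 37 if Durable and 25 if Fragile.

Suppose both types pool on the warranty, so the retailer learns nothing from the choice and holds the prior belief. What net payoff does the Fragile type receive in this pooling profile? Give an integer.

24

Pooled price = 2/3·37 + 1/3·25 = 33.
Fragile pays cost 9 for the warranty, so net payoff = 33 − 9 = 24.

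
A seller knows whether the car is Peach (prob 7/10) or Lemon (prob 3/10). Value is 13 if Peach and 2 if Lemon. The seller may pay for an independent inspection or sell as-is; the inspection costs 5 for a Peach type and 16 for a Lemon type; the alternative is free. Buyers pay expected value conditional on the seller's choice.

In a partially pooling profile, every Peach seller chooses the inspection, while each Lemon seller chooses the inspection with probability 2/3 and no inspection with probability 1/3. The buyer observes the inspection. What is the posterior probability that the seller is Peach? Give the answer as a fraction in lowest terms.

P(the inspection) = (7/10)·1 + (3/10)·(2/3) = 9/10.
By Bayes' rule, P(Peach | the inspection) = (7/10) / (9/10) = 7/9.

7/9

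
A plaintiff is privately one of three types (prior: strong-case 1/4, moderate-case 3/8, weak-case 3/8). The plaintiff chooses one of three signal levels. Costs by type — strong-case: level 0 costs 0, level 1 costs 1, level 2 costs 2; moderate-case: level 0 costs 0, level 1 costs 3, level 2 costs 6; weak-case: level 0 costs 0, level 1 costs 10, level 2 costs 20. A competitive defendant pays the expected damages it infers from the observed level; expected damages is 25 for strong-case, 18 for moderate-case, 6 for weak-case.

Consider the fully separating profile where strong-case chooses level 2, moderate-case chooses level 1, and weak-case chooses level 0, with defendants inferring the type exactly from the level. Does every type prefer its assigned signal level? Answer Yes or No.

Separating settlements: level 2 → 25, level 1 → 18, level 0 → 6.
strong-case (assigned level 2): level 0: 6 − 0 = 6; level 1: 18 − 1 = 17; level 2: 25 − 2 = 23. strong-case stays.
moderate-case (assigned level 1): level 0: 6 − 0 = 6; level 1: 18 − 3 = 15; level 2: 25 − 6 = 19. moderate-case prefers level 2.
weak-case (assigned level 0): level 0: 6 − 0 = 6; level 1: 18 − 10 = 8; level 2: 25 − 20 = 5. weak-case prefers level 1.
At least one type deviates; the separating profile fails.

No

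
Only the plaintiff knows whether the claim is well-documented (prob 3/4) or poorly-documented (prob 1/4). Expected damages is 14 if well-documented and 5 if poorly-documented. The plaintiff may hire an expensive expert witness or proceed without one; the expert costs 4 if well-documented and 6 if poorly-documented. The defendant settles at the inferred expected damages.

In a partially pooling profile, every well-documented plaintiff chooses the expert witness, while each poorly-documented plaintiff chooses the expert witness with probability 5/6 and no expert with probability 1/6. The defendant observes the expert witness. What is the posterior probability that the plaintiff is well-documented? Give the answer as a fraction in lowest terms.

18/23

P(the expert witness) = (3/4)·1 + (1/4)·(5/6) = 23/24.
By Bayes' rule, P(well-documented | the expert witness) = (3/4) / (23/24) = 18/23.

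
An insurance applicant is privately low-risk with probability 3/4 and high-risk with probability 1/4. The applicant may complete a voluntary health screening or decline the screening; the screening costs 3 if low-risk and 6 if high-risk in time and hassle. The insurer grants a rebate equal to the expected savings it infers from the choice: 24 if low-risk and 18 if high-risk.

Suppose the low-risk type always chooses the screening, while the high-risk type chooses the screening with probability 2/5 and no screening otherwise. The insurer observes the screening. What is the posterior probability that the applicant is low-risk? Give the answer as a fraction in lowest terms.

15/17

P(the screening) = (3/4)·1 + (1/4)·(2/5) = 17/20.
By Bayes' rule, P(low-risk | the screening) = (3/4) / (17/20) = 15/17.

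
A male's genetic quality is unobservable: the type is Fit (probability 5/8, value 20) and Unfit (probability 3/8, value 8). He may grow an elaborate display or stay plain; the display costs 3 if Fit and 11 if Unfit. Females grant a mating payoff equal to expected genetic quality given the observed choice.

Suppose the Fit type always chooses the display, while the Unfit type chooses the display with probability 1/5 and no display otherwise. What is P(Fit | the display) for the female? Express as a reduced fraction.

25/28

P(the display) = (5/8)·1 + (3/8)·(1/5) = 7/10.
By Bayes' rule, P(Fit | the display) = (5/8) / (7/10) = 25/28.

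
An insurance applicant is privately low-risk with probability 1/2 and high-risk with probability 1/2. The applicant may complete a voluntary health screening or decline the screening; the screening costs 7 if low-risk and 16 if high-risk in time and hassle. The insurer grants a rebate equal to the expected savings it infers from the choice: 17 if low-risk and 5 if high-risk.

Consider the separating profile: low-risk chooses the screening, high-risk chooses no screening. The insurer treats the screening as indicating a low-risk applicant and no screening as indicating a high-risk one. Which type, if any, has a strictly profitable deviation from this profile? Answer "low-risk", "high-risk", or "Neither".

Neither

The screening pays 17; no screening pays 5.
low-risk: assigned the screening, nets 17 − 7 = 10; deviating to no screening nets 5.
high-risk: assigned no screening, nets 5; deviating to the screening nets 17 − 16 = 1.
Both types strictly prefer their assigned action; no profitable deviation.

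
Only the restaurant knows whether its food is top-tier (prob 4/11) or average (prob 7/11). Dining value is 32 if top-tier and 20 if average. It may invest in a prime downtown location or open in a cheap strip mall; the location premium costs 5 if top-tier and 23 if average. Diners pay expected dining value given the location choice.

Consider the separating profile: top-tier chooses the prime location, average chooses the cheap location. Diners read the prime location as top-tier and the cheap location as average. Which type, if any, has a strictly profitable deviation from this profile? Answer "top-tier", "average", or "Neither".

Neither

The prime location pays 32; the cheap location pays 20.
top-tier: assigned the prime location, nets 32 − 5 = 27; deviating to the cheap location nets 20.
average: assigned the cheap location, nets 20; deviating to the prime location nets 32 − 23 = 9.
Both types strictly prefer their assigned action; no profitable deviation.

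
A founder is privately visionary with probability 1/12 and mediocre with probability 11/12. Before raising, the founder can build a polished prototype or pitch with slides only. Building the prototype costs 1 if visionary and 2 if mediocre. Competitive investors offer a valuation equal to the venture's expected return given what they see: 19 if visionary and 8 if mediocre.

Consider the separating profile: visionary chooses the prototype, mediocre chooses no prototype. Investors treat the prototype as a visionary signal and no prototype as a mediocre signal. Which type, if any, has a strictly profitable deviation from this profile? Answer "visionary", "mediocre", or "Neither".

The prototype pays 19; no prototype pays 8.
visionary: assigned the prototype, nets 19 − 1 = 18; deviating to no prototype nets 8.
mediocre: assigned no prototype, nets 8; deviating to the prototype nets 19 − 2 = 17.
The mediocre type gains 9 by deviating.

mediocre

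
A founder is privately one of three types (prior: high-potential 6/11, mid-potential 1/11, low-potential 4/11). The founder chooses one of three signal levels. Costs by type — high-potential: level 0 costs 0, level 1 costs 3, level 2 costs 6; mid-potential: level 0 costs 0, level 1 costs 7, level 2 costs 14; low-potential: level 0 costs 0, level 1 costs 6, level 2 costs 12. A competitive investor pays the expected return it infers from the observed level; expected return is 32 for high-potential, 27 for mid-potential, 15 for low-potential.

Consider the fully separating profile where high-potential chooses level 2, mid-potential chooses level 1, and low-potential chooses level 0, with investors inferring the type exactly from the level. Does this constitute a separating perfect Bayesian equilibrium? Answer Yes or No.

Separating valuations: level 2 → 32, level 1 → 27, level 0 → 15.
high-potential (assigned level 2): level 0: 15 − 0 = 15; level 1: 27 − 3 = 24; level 2: 32 − 6 = 26. high-potential stays.
mid-potential (assigned level 1): level 0: 15 − 0 = 15; level 1: 27 − 7 = 20; level 2: 32 − 14 = 18. mid-potential stays.
low-potential (assigned level 0): level 0: 15 − 0 = 15; level 1: 27 − 6 = 21; level 2: 32 − 12 = 20. low-potential prefers level 1.
At least one type deviates; the separating profile fails.

No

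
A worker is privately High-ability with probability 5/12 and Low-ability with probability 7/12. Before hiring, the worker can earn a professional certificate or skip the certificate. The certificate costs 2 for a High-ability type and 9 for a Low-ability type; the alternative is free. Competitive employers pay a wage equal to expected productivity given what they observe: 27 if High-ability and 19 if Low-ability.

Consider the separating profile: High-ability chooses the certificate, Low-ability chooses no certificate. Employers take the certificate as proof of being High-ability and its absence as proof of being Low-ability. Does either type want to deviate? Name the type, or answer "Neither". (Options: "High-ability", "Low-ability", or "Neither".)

The certificate pays 27; no certificate pays 19.
High-ability: assigned the certificate, nets 27 − 2 = 25; deviating to no certificate nets 19.
Low-ability: assigned no certificate, nets 19; deviating to the certificate nets 27 − 9 = 18.
Both types strictly prefer their assigned action; no profitable deviation.

Neither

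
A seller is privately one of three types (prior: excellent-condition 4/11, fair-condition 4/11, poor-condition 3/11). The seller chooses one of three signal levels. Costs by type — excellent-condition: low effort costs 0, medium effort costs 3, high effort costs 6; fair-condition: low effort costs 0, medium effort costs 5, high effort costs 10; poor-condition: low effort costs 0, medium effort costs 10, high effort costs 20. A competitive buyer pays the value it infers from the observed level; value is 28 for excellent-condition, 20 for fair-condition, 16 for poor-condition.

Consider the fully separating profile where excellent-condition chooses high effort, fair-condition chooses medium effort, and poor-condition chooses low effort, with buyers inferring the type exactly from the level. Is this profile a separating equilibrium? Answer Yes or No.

Separating prices: high effort → 28, medium effort → 20, low effort → 16.
excellent-condition (assigned high effort): low effort: 16 − 0 = 16; medium effort: 20 − 3 = 17; high effort: 28 − 6 = 22. excellent-condition stays.
fair-condition (assigned medium effort): low effort: 16 − 0 = 16; medium effort: 20 − 5 = 15; high effort: 28 − 10 = 18. fair-condition prefers high effort.
poor-condition (assigned low effort): low effort: 16 − 0 = 16; medium effort: 20 − 10 = 10; high effort: 28 − 20 = 8. poor-condition stays.
At least one type deviates; the separating profile fails.

No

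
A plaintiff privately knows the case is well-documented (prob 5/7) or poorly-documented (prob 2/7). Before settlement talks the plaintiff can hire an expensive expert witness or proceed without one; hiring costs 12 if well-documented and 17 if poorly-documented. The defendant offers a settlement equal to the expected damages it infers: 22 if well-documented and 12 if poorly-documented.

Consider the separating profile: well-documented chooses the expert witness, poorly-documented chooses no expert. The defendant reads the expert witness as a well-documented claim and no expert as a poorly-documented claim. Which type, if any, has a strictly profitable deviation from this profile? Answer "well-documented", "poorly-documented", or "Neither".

well-documented

The expert witness pays 22; no expert pays 12.
well-documented: assigned the expert witness, nets 22 − 12 = 10; deviating to no expert nets 12.
poorly-documented: assigned no expert, nets 12; deviating to the expert witness nets 22 − 17 = 5.
The well-documented type gains 2 by deviating.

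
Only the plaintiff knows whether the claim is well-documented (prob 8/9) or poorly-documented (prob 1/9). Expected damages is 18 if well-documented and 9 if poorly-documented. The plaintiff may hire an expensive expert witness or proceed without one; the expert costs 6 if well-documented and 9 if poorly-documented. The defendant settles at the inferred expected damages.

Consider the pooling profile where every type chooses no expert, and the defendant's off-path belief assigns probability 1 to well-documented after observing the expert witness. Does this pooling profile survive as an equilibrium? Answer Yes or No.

On path, the defendant holds the prior and pays 8/9·18 + 1/9·9 = 17. Off path (the expert witness), believing well-documented, it pays 18.
well-documented: no expert nets 17; the expert witness nets 18 − 6 = 12. well-documented stays.
poorly-documented: no expert nets 17; the expert witness nets 18 − 9 = 9. poorly-documented stays.
No type deviates, so pooling is sustained.

Yes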